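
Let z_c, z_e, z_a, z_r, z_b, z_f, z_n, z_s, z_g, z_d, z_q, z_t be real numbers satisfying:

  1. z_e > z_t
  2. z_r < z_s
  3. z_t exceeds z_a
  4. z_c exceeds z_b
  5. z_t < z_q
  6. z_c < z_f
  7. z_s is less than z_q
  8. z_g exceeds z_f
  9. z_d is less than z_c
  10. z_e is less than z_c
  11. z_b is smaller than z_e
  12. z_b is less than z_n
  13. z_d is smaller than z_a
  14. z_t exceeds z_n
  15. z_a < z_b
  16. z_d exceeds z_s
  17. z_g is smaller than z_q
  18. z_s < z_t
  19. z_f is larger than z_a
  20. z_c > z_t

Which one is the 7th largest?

Chaining the given pairs: z_r < z_s < z_d < z_a < z_b < z_n < z_t < z_e < z_c < z_f < z_g < z_q.
Counting 7 from the largest end gives z_n.

z_n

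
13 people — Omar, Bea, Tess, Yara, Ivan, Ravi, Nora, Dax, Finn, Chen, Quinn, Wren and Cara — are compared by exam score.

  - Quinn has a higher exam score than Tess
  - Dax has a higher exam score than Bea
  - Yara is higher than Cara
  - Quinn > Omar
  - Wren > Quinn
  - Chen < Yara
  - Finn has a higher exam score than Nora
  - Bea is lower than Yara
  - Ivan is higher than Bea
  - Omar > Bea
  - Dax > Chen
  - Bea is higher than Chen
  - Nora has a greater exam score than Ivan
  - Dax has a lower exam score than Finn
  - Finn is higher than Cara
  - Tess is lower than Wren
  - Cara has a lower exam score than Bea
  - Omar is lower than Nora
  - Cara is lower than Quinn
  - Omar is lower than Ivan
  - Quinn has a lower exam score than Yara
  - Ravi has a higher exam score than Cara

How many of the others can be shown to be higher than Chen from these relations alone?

From Chen the given relations immediately reach Bea, Dax, Yara.
From those, Omar, Ivan, Finn — 6 in total.
From those, Quinn, Nora — 8 in total.
From those, Wren — 9 in total.
No other element is forced above Chen by the given relations, so the count is 9.

9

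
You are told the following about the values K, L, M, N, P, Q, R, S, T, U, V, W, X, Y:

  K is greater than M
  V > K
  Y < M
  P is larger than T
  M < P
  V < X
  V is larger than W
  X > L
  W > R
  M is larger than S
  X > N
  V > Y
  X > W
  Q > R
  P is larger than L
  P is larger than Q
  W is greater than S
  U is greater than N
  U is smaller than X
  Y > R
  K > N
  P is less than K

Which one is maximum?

X

Chaining downward from X: directly below it, N, L, W, U, V; then R, S, Y, K; then M, P; then Q, T.
That covers every other element, and nothing is given above X, so X is the maximum.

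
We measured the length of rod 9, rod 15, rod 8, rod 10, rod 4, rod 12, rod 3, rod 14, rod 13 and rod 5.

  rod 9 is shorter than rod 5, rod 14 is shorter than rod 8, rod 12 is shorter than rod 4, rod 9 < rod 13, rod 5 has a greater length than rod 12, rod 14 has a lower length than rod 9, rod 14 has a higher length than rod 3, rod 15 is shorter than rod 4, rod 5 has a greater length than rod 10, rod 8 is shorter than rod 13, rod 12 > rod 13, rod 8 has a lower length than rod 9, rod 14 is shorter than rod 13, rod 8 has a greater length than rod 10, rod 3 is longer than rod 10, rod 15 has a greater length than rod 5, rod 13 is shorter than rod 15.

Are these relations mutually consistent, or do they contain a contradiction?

Every relation is compatible with rod 10 < rod 3 < rod 14 < rod 8 < rod 9 < rod 13 < rod 12 < rod 5 < rod 15 < rod 4; the set is consistent.

consistent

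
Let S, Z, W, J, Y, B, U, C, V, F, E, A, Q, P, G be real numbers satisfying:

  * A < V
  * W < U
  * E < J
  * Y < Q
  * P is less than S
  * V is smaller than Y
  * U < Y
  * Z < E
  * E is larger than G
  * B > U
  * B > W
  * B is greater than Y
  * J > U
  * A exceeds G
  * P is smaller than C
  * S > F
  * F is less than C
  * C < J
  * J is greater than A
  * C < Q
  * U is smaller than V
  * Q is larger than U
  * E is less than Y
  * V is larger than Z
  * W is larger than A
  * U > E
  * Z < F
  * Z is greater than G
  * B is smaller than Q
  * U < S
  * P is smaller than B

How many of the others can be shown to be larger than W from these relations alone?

7

From W the given relations immediately reach U, B.
From those, S, V, Y, J, Q — 7 in total.
No other element is forced above W by the given relations, so the count is 7.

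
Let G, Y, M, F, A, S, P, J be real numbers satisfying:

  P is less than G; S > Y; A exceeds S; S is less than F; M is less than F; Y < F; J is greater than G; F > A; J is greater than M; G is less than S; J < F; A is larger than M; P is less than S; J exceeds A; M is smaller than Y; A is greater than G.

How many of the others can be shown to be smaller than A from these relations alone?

5

From A the given relations immediately reach M, G, S.
From those, Y, P — 5 in total.
No other element is forced below A by the given relations, so the count is 5.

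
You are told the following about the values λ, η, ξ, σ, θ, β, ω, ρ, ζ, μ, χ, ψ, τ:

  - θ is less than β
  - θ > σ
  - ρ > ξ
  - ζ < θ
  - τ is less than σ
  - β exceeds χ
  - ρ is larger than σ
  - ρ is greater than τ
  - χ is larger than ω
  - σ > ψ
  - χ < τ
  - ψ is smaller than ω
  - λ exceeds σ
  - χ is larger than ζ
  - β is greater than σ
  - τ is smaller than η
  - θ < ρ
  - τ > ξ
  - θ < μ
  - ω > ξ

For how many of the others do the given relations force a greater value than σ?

Directly above σ: θ, ρ, λ, β.
One step further: μ (5 so far).
No other element is forced above σ by the given relations, so the count is 5.

5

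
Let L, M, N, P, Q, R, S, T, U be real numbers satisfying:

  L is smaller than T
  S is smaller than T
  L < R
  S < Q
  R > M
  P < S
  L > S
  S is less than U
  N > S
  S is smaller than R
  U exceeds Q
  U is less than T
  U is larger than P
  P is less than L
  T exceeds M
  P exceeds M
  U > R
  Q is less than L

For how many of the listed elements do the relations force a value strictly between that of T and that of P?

5

The relations place P below T. An element lies strictly between them when it is forced above P and also forced below T.
Above P: {S, N, Q, L, R, U}. Below T: {M, S, Q, L, R, U}.
Intersection: {S, Q, L, R, U} — 5.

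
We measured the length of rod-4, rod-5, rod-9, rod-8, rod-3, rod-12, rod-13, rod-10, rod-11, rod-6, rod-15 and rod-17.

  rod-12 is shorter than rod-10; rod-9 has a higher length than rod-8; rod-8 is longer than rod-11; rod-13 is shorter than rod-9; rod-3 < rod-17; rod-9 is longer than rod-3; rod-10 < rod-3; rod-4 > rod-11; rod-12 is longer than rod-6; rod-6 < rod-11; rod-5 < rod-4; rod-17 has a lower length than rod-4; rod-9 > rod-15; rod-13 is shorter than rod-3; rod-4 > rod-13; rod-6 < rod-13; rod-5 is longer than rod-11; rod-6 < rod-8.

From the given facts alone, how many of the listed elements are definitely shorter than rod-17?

5

From rod-17 the given relations immediately reach rod-3.
From those, rod-13, rod-10 — 3 in total.
From those, rod-6, rod-12 — 5 in total.
Nothing else is reachable below rod-17; 5 in all.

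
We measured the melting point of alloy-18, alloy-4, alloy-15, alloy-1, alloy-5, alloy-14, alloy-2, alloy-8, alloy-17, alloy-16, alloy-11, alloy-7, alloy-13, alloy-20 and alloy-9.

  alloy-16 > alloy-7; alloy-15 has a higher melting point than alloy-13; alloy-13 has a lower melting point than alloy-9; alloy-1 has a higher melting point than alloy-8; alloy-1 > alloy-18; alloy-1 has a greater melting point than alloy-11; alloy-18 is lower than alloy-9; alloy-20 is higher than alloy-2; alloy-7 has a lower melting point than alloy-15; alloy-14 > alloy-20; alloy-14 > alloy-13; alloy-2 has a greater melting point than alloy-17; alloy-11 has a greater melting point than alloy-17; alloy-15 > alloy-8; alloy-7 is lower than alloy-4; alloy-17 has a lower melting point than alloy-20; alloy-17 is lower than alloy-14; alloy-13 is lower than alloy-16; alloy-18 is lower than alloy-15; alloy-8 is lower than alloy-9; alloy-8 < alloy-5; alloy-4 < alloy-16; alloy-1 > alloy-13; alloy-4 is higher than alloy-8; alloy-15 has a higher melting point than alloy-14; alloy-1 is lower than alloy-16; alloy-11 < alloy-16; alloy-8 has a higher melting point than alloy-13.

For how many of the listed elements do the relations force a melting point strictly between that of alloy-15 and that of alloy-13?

Chaining upward from alloy-13 reaches: alloy-8, alloy-1, alloy-9, alloy-14, alloy-4, alloy-5, alloy-16.
Chaining downward from alloy-15 reaches: alloy-17, alloy-8, alloy-2, alloy-18, alloy-20, alloy-14, alloy-7.
Strictly between alloy-13 and alloy-15 are those in both lists: alloy-8, alloy-14 — 2 elements.

2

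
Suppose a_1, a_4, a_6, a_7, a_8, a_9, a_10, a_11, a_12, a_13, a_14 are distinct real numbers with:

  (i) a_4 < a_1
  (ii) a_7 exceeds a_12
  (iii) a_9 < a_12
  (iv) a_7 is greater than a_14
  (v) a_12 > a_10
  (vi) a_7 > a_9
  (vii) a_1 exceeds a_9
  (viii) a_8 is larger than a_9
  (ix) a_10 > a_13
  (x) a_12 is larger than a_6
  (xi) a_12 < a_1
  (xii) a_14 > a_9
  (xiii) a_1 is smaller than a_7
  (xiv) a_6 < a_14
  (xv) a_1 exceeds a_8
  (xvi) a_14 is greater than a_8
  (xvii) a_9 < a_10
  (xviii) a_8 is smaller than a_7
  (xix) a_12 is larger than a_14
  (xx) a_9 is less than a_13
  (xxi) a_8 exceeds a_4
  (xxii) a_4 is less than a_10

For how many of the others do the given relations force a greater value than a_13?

Directly above a_13: a_10.
One step further: a_12 (2 so far).
One step further: a_1, a_7 (4 so far).
Nothing else is reachable above a_13; 4 in all.

4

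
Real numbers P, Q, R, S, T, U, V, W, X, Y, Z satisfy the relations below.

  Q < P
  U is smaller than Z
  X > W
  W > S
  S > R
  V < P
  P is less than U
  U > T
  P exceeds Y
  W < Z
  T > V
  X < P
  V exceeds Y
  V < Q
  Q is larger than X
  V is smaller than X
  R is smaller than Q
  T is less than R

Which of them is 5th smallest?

S

Chaining the given pairs: Y < V < T < R < S < W < X < Q < P < U < Z.
Counting 5 from the smallest end gives S.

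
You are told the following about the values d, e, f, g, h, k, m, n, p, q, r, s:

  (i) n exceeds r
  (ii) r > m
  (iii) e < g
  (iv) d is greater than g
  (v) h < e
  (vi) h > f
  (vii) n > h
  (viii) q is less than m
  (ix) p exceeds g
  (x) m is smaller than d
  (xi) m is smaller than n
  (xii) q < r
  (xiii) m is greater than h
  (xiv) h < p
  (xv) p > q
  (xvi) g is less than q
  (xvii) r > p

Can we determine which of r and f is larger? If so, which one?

f < h and h < e give f < e.
With e < g: f < h < e < g.
Then g < q extends the chain to q.
With q < m: f < h < e < g < q < m.
With m < r: f < h < e < g < q < m < r.
So r is larger.

r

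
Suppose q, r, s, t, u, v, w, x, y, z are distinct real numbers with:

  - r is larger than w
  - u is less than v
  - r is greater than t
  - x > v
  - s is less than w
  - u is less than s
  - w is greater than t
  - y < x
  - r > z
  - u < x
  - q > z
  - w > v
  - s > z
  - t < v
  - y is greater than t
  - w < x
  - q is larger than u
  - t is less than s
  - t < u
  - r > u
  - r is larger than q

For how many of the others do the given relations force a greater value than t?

8

Directly above t: u, y, v, s, w, r.
One step further: q, x (8 so far).
Nothing else is reachable above t; 8 in all.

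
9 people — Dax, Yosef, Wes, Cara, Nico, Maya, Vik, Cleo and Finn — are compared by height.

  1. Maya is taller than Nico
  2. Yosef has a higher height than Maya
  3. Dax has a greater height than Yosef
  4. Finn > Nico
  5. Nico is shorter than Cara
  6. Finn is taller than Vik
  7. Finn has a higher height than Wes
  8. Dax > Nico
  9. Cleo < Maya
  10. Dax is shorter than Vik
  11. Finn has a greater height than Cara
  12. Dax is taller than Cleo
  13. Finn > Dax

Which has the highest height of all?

Cleo is not greatest since Cleo < Maya; Wes is not greatest since Wes < Finn; Nico is not greatest since Nico < Maya; Maya is not greatest since Maya < Yosef; Yosef is not greatest since Yosef < Dax; Cara is not greatest since Cara < Finn; Dax is not greatest since Dax < Finn; Vik is not greatest since Vik < Finn.
Only Finn has nothing above it, so Finn is the highest height.

Finn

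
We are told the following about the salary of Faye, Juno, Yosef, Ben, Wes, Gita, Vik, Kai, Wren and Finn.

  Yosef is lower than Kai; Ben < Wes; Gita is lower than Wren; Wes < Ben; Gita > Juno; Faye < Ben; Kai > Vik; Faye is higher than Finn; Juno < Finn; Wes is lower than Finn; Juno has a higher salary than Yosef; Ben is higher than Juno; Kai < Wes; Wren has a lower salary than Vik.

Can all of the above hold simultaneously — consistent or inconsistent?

We have Ben < Wes stated directly, yet also Wes < Finn < Faye < Ben by chaining the others — so Wes < Ben. Contradiction.

inconsistent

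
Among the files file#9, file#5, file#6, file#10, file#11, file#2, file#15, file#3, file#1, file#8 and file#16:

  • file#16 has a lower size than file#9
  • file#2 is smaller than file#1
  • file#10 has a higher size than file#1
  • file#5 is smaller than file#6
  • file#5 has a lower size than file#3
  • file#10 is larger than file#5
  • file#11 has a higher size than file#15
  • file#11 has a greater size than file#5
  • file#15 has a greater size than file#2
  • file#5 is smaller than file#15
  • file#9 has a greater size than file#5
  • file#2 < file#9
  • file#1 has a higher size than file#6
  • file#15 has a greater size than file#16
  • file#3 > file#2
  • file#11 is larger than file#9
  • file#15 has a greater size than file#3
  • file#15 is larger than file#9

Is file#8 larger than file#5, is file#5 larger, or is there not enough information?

undetermined

Following every chain through file#8: nothing is chained to file#8.
file#5 is not reached, and no chain runs the other way from file#5 to file#8.
So the given relations leave the order of file#8 and file#5 undetermined.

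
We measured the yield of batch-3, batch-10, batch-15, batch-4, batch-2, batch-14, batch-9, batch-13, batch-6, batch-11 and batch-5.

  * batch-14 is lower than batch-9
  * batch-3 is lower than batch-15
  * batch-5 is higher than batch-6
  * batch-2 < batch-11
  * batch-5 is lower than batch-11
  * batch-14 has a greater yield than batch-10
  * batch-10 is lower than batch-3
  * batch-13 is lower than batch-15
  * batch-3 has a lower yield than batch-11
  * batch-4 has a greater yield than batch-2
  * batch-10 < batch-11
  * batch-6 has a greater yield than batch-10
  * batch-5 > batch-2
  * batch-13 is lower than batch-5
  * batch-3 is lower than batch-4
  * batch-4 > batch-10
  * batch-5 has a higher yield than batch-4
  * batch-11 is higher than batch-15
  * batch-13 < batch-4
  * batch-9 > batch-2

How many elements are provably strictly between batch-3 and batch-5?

1

The relations place batch-3 below batch-5. An element lies strictly between them when it is forced above batch-3 and also forced below batch-5.
Above batch-3: {batch-15, batch-4, batch-11}. Below batch-5: {batch-10, batch-6, batch-2, batch-13, batch-4}.
Intersection: {batch-4} — 1.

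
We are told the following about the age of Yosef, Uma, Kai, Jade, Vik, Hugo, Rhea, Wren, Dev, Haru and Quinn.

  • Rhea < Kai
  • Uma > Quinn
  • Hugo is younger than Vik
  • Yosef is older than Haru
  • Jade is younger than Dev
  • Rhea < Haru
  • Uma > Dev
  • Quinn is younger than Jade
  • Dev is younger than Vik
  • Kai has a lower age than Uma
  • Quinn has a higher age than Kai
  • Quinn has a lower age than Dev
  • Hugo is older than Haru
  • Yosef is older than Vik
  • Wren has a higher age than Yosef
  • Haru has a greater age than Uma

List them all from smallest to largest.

Nothing is placed below Rhea, so it is least; from there Rhea < Kai; Kai < Quinn; Quinn < Jade; Jade < Dev; Dev < Uma; Uma < Haru; Haru < Hugo; Hugo < Vik; Vik < Yosef; Yosef < Wren, each given directly.

Rhea < Kai < Quinn < Jade < Dev < Uma < Haru < Hugo < Vik < Yosef < Wren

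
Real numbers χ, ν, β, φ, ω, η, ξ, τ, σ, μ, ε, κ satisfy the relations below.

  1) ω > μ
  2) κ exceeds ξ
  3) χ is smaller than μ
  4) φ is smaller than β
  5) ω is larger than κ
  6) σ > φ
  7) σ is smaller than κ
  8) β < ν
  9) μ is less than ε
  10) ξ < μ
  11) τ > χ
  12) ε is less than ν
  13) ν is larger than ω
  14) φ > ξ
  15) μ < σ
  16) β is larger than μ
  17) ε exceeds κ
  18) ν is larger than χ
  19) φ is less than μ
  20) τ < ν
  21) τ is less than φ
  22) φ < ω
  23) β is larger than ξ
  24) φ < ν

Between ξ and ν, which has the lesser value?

ξ

The relevant relations are ξ < φ; φ < μ; μ < σ; σ < κ; κ < ε; ε < ν.
Together: ξ < φ < μ < σ < κ < ε < ν.
So ξ < ν; ξ is the smaller of the two.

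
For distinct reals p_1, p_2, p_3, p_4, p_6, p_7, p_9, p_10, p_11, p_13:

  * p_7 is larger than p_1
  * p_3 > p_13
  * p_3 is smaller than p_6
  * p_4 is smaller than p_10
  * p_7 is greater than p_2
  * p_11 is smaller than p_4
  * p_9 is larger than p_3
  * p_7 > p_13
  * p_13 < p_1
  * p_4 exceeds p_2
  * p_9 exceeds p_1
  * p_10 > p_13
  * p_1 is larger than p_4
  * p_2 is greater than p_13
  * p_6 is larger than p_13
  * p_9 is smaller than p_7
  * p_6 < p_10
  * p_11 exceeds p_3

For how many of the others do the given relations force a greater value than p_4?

4

Directly above p_4: p_1, p_10.
One step further: p_9, p_7 (4 so far).
Nothing else is reachable above p_4; 4 in all.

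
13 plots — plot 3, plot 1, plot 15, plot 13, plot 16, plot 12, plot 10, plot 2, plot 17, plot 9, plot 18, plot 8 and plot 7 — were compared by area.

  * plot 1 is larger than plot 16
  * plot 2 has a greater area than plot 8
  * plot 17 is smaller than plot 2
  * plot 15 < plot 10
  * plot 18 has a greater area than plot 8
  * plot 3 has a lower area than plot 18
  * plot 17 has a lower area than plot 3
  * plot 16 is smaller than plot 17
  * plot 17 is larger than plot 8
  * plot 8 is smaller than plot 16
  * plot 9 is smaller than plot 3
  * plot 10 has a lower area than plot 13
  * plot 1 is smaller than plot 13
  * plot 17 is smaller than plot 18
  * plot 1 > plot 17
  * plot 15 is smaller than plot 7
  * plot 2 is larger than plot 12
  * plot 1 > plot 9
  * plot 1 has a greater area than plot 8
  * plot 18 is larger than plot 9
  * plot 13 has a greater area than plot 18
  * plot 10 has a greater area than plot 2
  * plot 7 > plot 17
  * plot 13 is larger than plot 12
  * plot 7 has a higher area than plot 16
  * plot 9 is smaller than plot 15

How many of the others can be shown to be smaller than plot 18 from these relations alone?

5

From plot 18 the given relations immediately reach plot 8, plot 9, plot 17, plot 3.
From those, plot 16 — 5 in total.
No other element is forced below plot 18 by the given relations, so the count is 5.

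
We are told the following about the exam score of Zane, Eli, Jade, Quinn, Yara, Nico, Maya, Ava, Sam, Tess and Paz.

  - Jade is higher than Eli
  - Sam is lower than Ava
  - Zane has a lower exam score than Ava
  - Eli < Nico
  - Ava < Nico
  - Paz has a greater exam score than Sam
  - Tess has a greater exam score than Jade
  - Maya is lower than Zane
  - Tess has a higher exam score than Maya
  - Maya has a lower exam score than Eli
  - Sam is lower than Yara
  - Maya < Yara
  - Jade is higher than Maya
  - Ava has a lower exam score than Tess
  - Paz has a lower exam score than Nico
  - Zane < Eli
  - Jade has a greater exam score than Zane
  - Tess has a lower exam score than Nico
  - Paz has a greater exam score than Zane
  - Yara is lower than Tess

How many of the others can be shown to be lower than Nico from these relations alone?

The elements the relations force below Nico are Maya, Zane, Sam, Paz, Ava, Yara, Eli, Jade, Tess — no chain reaches any other.
That is 9.

9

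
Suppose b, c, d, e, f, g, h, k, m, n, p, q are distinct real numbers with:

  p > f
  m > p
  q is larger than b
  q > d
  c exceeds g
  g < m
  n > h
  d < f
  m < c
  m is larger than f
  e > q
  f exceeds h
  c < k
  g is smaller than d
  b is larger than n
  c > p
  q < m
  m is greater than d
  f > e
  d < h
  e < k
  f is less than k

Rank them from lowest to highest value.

The consecutive links are each given: g < d; d < h; h < n; n < b; b < q; q < e; e < f; f < p; p < m; m < c; c < k.

g < d < h < n < b < q < e < f < p < m < c < k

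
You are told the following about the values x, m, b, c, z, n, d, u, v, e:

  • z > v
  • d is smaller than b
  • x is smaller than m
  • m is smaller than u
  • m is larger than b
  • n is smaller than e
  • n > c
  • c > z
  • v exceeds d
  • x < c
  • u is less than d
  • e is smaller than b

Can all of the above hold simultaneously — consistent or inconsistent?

inconsistent

Chaining the given relations yields m < u < d < v < z < c < n < e < b, so m < b. But one relation states b < m. These cannot both hold.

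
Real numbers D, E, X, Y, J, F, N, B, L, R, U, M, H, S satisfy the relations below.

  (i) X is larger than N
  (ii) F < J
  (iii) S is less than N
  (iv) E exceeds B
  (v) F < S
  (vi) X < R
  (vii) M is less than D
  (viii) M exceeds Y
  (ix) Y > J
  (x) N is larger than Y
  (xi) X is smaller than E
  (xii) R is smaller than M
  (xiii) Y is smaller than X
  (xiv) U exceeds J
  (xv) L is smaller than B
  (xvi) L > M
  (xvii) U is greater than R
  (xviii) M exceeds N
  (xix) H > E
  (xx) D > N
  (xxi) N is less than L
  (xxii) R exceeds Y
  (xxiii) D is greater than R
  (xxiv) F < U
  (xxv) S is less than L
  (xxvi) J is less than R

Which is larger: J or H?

H

Following the relations from J: J < Y < N < X < R < M < L < B < E < H.
So J < H; H is the larger of the two.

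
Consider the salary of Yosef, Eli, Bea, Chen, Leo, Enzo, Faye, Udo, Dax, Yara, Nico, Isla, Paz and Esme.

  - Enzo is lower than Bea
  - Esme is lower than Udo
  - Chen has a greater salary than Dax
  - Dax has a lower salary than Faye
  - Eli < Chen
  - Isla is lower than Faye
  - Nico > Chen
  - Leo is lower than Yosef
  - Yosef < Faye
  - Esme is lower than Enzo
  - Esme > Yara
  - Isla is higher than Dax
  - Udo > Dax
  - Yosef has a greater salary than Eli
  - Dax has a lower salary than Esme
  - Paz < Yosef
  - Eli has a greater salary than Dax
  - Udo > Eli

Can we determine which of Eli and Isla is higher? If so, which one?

Following every chain through Eli: above Eli we get Chen, Nico, Yosef, Udo, Faye; below Eli we get Dax.
Isla is not reached, and no chain runs the other way from Isla to Eli.
So the given relations leave the order of Eli and Isla undetermined.

undetermined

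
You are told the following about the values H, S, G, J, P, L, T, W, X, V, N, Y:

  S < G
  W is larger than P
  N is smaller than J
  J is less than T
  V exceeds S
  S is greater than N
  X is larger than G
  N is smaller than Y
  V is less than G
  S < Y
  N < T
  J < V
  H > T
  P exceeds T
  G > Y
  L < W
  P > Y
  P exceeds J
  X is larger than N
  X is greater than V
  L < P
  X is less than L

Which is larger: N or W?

Link the given pairs in sequence: N < S; S < V; V < G; G < X; X < L; L < P; P < W.
Together: N < S < V < G < X < L < P < W.
So N < W; W is the larger of the two.

W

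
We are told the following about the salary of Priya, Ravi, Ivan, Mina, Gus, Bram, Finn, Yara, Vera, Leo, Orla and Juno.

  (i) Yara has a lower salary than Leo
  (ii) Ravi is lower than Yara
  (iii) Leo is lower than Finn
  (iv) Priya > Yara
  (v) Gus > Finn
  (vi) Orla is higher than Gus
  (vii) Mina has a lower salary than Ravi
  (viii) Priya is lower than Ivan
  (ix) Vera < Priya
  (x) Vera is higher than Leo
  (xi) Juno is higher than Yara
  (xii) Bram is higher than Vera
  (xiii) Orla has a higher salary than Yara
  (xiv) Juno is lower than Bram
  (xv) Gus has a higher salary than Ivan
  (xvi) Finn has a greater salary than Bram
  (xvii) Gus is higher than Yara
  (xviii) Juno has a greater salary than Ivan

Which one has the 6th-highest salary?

Ivan

Chaining the given pairs: Mina < Ravi < Yara < Leo < Vera < Priya < Ivan < Juno < Bram < Finn < Gus < Orla.
The 6th largest is Ivan.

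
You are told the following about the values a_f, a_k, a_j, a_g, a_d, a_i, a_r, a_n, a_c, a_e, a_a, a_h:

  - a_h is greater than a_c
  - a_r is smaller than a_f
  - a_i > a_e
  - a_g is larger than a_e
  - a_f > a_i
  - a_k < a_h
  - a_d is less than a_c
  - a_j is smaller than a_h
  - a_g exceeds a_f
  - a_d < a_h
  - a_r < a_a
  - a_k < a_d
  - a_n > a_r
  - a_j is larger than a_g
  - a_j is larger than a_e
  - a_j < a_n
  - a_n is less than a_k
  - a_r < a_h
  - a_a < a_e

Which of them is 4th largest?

a_k

Chaining the given pairs: a_r < a_a < a_e < a_i < a_f < a_g < a_j < a_n < a_k < a_d < a_c < a_h.
Counting 4 from the largest end gives a_k.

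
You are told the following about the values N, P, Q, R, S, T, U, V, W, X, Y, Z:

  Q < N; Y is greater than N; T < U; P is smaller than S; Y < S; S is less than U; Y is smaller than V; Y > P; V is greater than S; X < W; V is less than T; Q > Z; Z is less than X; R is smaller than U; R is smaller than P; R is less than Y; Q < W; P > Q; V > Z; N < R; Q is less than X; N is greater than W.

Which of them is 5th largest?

Y

Chaining the given pairs: Z < Q < X < W < N < R < P < Y < S < V < T < U.
The 5th largest is Y.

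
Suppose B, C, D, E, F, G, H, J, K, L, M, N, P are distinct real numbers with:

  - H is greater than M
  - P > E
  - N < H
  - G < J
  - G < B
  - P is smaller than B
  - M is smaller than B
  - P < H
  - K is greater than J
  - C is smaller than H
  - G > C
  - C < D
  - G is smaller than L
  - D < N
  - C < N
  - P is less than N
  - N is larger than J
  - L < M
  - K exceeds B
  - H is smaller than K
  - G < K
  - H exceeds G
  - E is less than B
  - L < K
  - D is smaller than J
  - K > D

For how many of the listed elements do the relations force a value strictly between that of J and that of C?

2

Chaining upward from C reaches: G, D, L, M, B, N, H, K.
Chaining downward from J reaches: G, D.
Strictly between C and J are those in both lists: G, D — 2 elements.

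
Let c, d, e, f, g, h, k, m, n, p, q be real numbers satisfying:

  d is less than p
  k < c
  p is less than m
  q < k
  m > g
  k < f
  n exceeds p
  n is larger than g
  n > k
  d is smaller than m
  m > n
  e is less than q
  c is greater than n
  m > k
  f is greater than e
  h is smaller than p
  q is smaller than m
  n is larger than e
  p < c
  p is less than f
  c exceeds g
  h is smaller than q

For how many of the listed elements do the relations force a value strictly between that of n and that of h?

3

The relations place h below n. An element lies strictly between them when it is forced above h and also forced below n.
Above h: {p, q, k, c, f, m}. Below n: {d, p, e, q, g, k}.
Intersection: {p, q, k} — 3.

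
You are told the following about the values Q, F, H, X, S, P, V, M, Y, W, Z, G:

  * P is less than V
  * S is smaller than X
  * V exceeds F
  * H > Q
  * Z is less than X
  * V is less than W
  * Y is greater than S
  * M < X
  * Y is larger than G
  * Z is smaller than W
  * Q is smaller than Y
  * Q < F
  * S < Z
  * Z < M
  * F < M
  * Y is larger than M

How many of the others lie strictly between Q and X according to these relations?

The relations place Q below X. An element lies strictly between them when it is forced above Q and also forced below X.
Above Q: {F, V, M, W, H, Y}. Below X: {F, S, Z, M}.
Intersection: {F, M} — 2.

2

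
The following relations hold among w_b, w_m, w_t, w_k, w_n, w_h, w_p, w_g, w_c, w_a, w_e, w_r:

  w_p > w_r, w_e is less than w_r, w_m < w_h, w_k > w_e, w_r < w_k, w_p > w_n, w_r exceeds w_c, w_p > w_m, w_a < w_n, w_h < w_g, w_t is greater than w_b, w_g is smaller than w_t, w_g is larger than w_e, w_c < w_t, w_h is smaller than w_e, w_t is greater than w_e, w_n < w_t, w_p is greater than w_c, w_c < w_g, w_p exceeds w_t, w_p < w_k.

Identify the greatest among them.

w_k

w_m is not greatest since w_m < w_h; w_h is not greatest since w_h < w_e; w_a is not greatest since w_a < w_n; w_b is not greatest since w_b < w_t; w_c is not greatest since w_c < w_t; w_n is not greatest since w_n < w_p; w_e is not greatest since w_e < w_k; w_g is not greatest since w_g < w_t; w_r is not greatest since w_r < w_k; w_t is not greatest since w_t < w_p; w_p is not greatest since w_p < w_k.
Only w_k has nothing above it, so w_k is the greatest.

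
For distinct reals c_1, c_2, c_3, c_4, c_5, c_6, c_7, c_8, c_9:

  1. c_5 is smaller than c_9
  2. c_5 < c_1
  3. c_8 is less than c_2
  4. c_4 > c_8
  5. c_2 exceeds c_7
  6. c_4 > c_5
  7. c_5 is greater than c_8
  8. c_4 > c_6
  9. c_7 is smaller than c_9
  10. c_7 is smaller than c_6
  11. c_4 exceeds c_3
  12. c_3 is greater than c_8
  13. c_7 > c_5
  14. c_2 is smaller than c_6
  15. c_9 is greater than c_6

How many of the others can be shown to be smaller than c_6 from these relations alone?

From c_6 the given relations immediately reach c_7, c_2.
From those, c_8, c_5 — 4 in total.
No other element is forced below c_6 by the given relations, so the count is 4.

4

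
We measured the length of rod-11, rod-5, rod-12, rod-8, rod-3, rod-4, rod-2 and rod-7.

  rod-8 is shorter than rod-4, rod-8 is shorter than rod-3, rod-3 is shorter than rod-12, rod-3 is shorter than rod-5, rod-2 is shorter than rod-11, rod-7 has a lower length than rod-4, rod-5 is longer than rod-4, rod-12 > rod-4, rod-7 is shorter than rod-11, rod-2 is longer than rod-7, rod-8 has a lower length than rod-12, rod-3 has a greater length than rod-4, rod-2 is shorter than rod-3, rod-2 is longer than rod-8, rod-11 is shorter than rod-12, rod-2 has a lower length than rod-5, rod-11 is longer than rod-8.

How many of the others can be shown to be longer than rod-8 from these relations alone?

From rod-8 the given relations immediately reach rod-2, rod-4, rod-3, rod-11, rod-12.
From those, rod-5 — 6 in total.
No other element is forced above rod-8 by the given relations, so the count is 6.

6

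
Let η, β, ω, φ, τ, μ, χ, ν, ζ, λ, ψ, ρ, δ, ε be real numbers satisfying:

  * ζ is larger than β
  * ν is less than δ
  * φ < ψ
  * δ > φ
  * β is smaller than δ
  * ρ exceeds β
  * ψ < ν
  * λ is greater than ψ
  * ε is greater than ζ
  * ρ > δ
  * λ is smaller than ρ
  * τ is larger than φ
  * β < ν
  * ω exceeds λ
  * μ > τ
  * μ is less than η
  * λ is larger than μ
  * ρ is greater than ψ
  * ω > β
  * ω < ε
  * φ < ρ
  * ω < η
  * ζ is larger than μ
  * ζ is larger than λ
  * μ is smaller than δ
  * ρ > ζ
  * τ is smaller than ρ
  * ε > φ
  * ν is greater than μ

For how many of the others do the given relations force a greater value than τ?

Directly above τ: μ, ρ.
One step further: λ, ζ, ν, δ, η (7 so far).
One step further: ω, ε (9 so far).
No other element is forced above τ by the given relations, so the count is 9.

9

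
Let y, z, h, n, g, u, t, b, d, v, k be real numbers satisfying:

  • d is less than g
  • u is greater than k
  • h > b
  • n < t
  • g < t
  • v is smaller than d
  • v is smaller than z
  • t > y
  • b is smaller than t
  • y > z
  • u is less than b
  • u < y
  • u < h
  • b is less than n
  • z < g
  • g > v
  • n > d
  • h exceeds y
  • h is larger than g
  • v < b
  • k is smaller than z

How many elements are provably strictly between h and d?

Chaining upward from d reaches: n, g, t.
Chaining downward from h reaches: v, k, z, u, y, b, g.
Strictly between d and h are those in both lists: g — 1 element.

1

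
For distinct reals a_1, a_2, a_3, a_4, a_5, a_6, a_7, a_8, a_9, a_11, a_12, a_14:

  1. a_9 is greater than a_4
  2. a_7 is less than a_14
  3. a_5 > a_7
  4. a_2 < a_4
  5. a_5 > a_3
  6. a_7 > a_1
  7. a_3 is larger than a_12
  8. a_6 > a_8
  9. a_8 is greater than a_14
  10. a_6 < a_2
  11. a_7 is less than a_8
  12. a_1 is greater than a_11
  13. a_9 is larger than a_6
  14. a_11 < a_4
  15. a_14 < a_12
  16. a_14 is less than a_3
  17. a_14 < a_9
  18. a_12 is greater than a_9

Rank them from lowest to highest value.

Nothing is placed below a_11, so it is least; from there a_11 < a_1; a_1 < a_7; a_7 < a_14; a_14 < a_8; a_8 < a_6; a_6 < a_2; a_2 < a_4; a_4 < a_9; a_9 < a_12; a_12 < a_3; a_3 < a_5, each given directly.

a_11 < a_1 < a_7 < a_14 < a_8 < a_6 < a_2 < a_4 < a_9 < a_12 < a_3 < a_5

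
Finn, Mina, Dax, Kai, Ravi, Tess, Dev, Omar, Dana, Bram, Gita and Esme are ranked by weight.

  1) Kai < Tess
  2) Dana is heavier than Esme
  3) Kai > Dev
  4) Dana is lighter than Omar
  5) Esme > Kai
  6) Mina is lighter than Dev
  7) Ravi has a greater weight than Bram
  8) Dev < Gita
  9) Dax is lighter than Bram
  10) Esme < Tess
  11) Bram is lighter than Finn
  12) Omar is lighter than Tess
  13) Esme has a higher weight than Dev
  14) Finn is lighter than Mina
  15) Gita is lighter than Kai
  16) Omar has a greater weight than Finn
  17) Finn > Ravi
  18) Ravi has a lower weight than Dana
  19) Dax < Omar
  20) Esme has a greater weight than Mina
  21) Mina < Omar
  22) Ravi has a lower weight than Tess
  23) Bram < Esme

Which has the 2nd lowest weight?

Chaining the given pairs: Dax < Bram < Ravi < Finn < Mina < Dev < Gita < Kai < Esme < Dana < Omar < Tess.
The 2nd smallest is Bram.

Bram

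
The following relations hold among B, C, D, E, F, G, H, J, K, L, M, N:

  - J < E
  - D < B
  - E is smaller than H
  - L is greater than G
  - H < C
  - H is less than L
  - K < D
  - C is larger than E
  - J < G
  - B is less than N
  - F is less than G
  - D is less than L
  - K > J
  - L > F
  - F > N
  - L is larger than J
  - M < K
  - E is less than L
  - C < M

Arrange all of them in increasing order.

J < E < H < C < M < K < D < B < N < F < G < L

The consecutive links are each given: J < E; E < H; H < C; C < M; M < K; K < D; D < B; B < N; N < F; F < G; G < L.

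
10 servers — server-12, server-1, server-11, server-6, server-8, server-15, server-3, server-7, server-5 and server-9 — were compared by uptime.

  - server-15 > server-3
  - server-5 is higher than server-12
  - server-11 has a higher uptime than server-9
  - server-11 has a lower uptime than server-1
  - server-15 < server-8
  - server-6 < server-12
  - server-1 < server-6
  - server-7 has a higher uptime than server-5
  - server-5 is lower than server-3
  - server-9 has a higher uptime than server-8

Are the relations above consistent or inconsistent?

inconsistent

Chaining the given relations yields server-3 < server-15 < server-8 < server-9 < server-11 < server-1 < server-6 < server-12 < server-5, so server-3 < server-5. But one relation states server-5 < server-3. These cannot both hold.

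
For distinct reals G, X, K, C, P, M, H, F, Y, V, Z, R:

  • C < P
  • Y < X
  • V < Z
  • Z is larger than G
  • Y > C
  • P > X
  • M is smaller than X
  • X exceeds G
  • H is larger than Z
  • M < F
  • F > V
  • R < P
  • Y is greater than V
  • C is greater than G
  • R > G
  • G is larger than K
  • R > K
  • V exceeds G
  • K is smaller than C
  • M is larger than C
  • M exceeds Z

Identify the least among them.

Chaining upward from K: directly above it, G, R, C; then V, Z, M, Y, X, P; then F, H.
That covers every other element, and nothing is given below K, so K is the least.

K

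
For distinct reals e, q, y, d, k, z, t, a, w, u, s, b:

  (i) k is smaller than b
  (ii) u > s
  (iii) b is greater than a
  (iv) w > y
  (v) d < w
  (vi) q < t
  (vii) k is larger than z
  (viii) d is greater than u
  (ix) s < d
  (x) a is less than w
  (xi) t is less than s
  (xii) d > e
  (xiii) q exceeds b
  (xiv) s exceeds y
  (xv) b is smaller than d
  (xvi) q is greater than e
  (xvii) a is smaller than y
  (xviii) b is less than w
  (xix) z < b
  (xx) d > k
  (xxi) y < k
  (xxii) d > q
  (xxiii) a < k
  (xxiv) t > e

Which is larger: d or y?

y < k and k < b give y < b.
With b < q: y < k < b < q.
Then q < t extends the chain to t.
With t < s: y < k < b < q < t < s.
Then s < d extends the chain to d.
So y < d; d is the larger of the two.

d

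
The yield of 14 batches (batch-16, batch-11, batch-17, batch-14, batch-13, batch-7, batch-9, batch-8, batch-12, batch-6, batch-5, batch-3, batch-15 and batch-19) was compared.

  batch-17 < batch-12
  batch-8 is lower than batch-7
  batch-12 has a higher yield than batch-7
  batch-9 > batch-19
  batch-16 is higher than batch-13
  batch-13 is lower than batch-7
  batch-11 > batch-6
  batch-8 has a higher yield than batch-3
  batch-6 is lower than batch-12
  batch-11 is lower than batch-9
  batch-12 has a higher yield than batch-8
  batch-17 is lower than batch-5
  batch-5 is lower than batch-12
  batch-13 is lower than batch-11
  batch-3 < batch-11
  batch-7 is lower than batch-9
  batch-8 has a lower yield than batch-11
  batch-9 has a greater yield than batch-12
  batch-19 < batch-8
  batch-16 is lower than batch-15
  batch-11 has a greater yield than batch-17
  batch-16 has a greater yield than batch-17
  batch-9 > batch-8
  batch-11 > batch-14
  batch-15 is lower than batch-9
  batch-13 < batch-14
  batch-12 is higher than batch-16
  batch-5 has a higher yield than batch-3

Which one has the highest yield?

batch-9

batch-3 is not greatest since batch-3 < batch-11; batch-13 is not greatest since batch-13 < batch-14; batch-19 is not greatest since batch-19 < batch-9; batch-14 is not greatest since batch-14 < batch-11; batch-17 is not greatest since batch-17 < batch-12; batch-16 is not greatest since batch-16 < batch-15; batch-15 is not greatest since batch-15 < batch-9; batch-5 is not greatest since batch-5 < batch-12; batch-6 is not greatest since batch-6 < batch-12; batch-8 is not greatest since batch-8 < batch-11; batch-7 is not greatest since batch-7 < batch-12; batch-11 is not greatest since batch-11 < batch-9; batch-12 is not greatest since batch-12 < batch-9.
Only batch-9 has nothing above it, so batch-9 is the highest yield.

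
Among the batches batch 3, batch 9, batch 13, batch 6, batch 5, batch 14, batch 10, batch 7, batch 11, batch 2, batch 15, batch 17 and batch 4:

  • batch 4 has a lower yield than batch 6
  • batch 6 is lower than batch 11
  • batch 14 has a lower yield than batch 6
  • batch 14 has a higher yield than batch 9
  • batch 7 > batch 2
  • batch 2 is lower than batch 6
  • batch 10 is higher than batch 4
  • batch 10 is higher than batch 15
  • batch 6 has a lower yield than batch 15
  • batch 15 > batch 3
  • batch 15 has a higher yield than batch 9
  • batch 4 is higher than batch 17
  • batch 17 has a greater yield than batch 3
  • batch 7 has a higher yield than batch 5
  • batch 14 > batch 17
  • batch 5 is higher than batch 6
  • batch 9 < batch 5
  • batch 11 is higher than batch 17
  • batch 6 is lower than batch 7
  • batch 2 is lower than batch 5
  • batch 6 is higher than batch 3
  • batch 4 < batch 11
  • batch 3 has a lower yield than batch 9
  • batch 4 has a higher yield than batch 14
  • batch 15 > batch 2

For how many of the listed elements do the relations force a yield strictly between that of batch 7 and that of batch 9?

The relations place batch 9 below batch 7. An element lies strictly between them when it is forced above batch 9 and also forced below batch 7.
Above batch 9: {batch 14, batch 4, batch 6, batch 11, batch 5, batch 15, batch 10}. Below batch 7: {batch 3, batch 17, batch 2, batch 14, batch 4, batch 6, batch 5}.
Intersection: {batch 14, batch 4, batch 6, batch 5} — 4.

4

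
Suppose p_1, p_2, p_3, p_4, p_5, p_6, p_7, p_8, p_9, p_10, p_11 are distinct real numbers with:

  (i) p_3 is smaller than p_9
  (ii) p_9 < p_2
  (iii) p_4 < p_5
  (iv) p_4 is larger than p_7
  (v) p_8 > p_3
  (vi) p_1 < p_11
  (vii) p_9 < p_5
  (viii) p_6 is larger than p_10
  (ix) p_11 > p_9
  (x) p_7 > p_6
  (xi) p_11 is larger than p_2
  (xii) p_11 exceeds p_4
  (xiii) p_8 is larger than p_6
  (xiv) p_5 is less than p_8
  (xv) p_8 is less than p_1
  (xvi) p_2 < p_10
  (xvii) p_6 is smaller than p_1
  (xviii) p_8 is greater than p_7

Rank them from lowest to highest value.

p_3 < p_9 < p_2 < p_10 < p_6 < p_7 < p_4 < p_5 < p_8 < p_1 < p_11

Each adjacent pair is fixed by a given relation: p_3 < p_9; p_9 < p_2; p_2 < p_10; p_10 < p_6; p_6 < p_7; p_7 < p_4; p_4 < p_5; p_5 < p_8; p_8 < p_1; p_1 < p_11. Chaining them end to end gives the full order.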